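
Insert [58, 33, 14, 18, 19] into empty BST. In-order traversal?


Insert 58: root
Insert 33: L from 58
Insert 14: L from 58 -> L from 33
Insert 18: L from 58 -> L from 33 -> R from 14
Insert 19: L from 58 -> L from 33 -> R from 14 -> R from 18

In-order: [14, 18, 19, 33, 58]


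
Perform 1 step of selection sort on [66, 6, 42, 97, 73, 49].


Initial: [66, 6, 42, 97, 73, 49]
Step 1: min=6 at 1
  Swap: [6, 66, 42, 97, 73, 49]

After 1 step: [6, 66, 42, 97, 73, 49]


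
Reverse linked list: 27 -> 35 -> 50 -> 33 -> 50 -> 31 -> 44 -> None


Step 1: curr=27, set curr.next=prev(None) | reversed so far: 27
Step 2: curr=35, set curr.next=prev(27) | reversed so far: 35 -> 27
Step 3: curr=50, set curr.next=prev(35) | reversed so far: 50 -> 35 -> 27
Step 4: curr=33, set curr.next=prev(50) | reversed so far: 33 -> 50 -> 35 -> 27
Step 5: curr=50, set curr.next=prev(33) | reversed so far: 50 -> 33 -> 50 -> 35 -> 27
Step 6: curr=31, set curr.next=prev(50) | reversed so far: 31 -> 50 -> 33 -> 50 -> 35 -> 27
Step 7: curr=44, set curr.next=prev(31) | reversed so far: 44 -> 31 -> 50 -> 33 -> 50 -> 35 -> 27

44 -> 31 -> 50 -> 33 -> 50 -> 35 -> 27 -> None


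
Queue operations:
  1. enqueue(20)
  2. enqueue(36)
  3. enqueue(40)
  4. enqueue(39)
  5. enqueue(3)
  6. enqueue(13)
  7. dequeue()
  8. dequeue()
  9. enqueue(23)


enqueue(20) -> [20]
enqueue(36) -> [20, 36]
enqueue(40) -> [20, 36, 40]
enqueue(39) -> [20, 36, 40, 39]
enqueue(3) -> [20, 36, 40, 39, 3]
enqueue(13) -> [20, 36, 40, 39, 3, 13]
dequeue()->20, [36, 40, 39, 3, 13]
dequeue()->36, [40, 39, 3, 13]
enqueue(23) -> [40, 39, 3, 13, 23]

Final queue: [40, 39, 3, 13, 23]


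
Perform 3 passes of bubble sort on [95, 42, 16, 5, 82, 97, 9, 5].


Initial: [95, 42, 16, 5, 82, 97, 9, 5]
Pass 1: [42, 16, 5, 82, 95, 9, 5, 97] (6 swaps)
Pass 2: [16, 5, 42, 82, 9, 5, 95, 97] (4 swaps)
Pass 3: [5, 16, 42, 9, 5, 82, 95, 97] (3 swaps)

After 3 passes: [5, 16, 42, 9, 5, 82, 95, 97]


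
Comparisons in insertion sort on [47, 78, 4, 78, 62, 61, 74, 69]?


Algorithm: insertion sort
Input: [47, 78, 4, 78, 62, 61, 74, 69]
Sorted: [4, 47, 61, 62, 69, 74, 78, 78]

18


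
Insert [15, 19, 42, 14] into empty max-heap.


Insert 15: [15]
Insert 19: [19, 15]
Insert 42: [42, 15, 19]
Insert 14: [42, 15, 19, 14]

Final heap: [42, 15, 19, 14]


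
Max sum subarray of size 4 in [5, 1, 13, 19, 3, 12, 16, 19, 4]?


[0:4]: 38
[1:5]: 36
[2:6]: 47
[3:7]: 50
[4:8]: 50
[5:9]: 51

Max: 51 at [5:9]


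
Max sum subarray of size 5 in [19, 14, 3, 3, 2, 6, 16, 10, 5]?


[0:5]: 41
[1:6]: 28
[2:7]: 30
[3:8]: 37
[4:9]: 39

Max: 41 at [0:5]


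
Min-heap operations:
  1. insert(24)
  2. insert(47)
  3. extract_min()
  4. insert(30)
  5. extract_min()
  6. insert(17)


insert(24) -> [24]
insert(47) -> [24, 47]
extract_min()->24, [47]
insert(30) -> [30, 47]
extract_min()->30, [47]
insert(17) -> [17, 47]

Final heap: [17, 47]


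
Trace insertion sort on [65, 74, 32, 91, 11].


Initial: [65, 74, 32, 91, 11]
Insert 74: [65, 74, 32, 91, 11]
Insert 32: [32, 65, 74, 91, 11]
Insert 91: [32, 65, 74, 91, 11]
Insert 11: [11, 32, 65, 74, 91]

Sorted: [11, 32, 65, 74, 91]


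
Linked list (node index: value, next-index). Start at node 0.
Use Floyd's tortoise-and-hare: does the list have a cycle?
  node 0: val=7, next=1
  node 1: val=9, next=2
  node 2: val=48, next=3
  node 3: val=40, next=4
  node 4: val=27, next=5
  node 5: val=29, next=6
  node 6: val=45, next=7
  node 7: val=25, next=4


Floyd's tortoise (slow, +1) and hare (fast, +2):
  init: slow=0, fast=0
  step 1: slow=1, fast=2
  step 2: slow=2, fast=4
  step 3: slow=3, fast=6
  step 4: slow=4, fast=4
  slow == fast at node 4: cycle detected

Cycle: yes


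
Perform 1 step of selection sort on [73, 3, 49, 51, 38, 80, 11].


Initial: [73, 3, 49, 51, 38, 80, 11]
Step 1: min=3 at 1
  Swap: [3, 73, 49, 51, 38, 80, 11]

After 1 step: [3, 73, 49, 51, 38, 80, 11]


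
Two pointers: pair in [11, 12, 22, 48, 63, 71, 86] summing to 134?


lo=0(11)+hi=6(86)=97
lo=1(12)+hi=6(86)=98
lo=2(22)+hi=6(86)=108
lo=3(48)+hi=6(86)=134

Yes: 48+86=134


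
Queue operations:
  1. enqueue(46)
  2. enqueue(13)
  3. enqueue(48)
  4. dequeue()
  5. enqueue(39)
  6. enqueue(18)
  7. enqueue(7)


enqueue(46) -> [46]
enqueue(13) -> [46, 13]
enqueue(48) -> [46, 13, 48]
dequeue()->46, [13, 48]
enqueue(39) -> [13, 48, 39]
enqueue(18) -> [13, 48, 39, 18]
enqueue(7) -> [13, 48, 39, 18, 7]

Final queue: [13, 48, 39, 18, 7]


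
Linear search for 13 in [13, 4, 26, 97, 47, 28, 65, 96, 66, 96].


i=0: 13==13 found!

Found at 0, 1 comps


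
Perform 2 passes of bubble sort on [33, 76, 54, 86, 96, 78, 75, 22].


Initial: [33, 76, 54, 86, 96, 78, 75, 22]
Pass 1: [33, 54, 76, 86, 78, 75, 22, 96] (4 swaps)
Pass 2: [33, 54, 76, 78, 75, 22, 86, 96] (3 swaps)

After 2 passes: [33, 54, 76, 78, 75, 22, 86, 96]


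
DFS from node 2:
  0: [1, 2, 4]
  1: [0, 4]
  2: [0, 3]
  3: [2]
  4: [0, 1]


Visit 2, push [3, 0]
Visit 0, push [4, 1]
Visit 1, push [4]
Visit 4, push []
Visit 3, push []

DFS order: [2, 0, 1, 4, 3]


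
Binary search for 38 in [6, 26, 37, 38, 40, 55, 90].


Step 1: lo=0, hi=6, mid=3, val=38

Found at index 3


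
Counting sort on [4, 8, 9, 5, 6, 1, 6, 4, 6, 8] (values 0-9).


Input: [4, 8, 9, 5, 6, 1, 6, 4, 6, 8]
Counts: [0, 1, 0, 0, 2, 1, 3, 0, 2, 1]

Sorted: [1, 4, 4, 5, 6, 6, 6, 8, 8, 9]


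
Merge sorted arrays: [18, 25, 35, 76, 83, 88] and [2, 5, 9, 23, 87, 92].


Take 2 from B
Take 5 from B
Take 9 from B
Take 18 from A
Take 23 from B
Take 25 from A
Take 35 from A
Take 76 from A
Take 83 from A
Take 87 from B
Take 88 from A

Merged: [2, 5, 9, 18, 23, 25, 35, 76, 83, 87, 88, 92]


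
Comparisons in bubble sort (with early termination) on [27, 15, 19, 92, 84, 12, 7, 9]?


Algorithm: bubble sort (with early termination)
Input: [27, 15, 19, 92, 84, 12, 7, 9]
Sorted: [7, 9, 12, 15, 19, 27, 84, 92]

28


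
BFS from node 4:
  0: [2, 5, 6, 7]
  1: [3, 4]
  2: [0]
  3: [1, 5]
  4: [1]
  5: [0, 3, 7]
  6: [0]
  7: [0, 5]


Visit 4, enqueue [1]
Visit 1, enqueue [3]
Visit 3, enqueue [5]
Visit 5, enqueue [0, 7]
Visit 0, enqueue [2, 6]
Visit 7, enqueue []
Visit 2, enqueue []
Visit 6, enqueue []

BFS order: [4, 1, 3, 5, 0, 7, 2, 6]


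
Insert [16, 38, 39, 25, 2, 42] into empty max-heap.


Insert 16: [16]
Insert 38: [38, 16]
Insert 39: [39, 16, 38]
Insert 25: [39, 25, 38, 16]
Insert 2: [39, 25, 38, 16, 2]
Insert 42: [42, 25, 39, 16, 2, 38]

Final heap: [42, 25, 39, 16, 2, 38]


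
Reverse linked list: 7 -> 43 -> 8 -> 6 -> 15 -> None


Step 1: curr=7, set curr.next=prev(None) | reversed so far: 7
Step 2: curr=43, set curr.next=prev(7) | reversed so far: 43 -> 7
Step 3: curr=8, set curr.next=prev(43) | reversed so far: 8 -> 43 -> 7
Step 4: curr=6, set curr.next=prev(8) | reversed so far: 6 -> 8 -> 43 -> 7
Step 5: curr=15, set curr.next=prev(6) | reversed so far: 15 -> 6 -> 8 -> 43 -> 7

15 -> 6 -> 8 -> 43 -> 7 -> None


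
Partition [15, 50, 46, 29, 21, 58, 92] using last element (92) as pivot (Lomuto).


Pivot: 92
  15 <= 92: advance i (no swap)
  50 <= 92: advance i (no swap)
  46 <= 92: advance i (no swap)
  29 <= 92: advance i (no swap)
  21 <= 92: advance i (no swap)
  58 <= 92: advance i (no swap)
Place pivot at 6: [15, 50, 46, 29, 21, 58, 92]

Partitioned: [15, 50, 46, 29, 21, 58, 92]


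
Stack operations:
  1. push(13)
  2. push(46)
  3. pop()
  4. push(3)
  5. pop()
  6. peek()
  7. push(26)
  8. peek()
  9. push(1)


push(13) -> [13]
push(46) -> [13, 46]
pop()->46, [13]
push(3) -> [13, 3]
pop()->3, [13]
peek()->13
push(26) -> [13, 26]
peek()->26
push(1) -> [13, 26, 1]

Final stack: [13, 26, 1]


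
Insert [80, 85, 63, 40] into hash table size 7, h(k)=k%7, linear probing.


Insert 80: h=3 -> slot 3
Insert 85: h=1 -> slot 1
Insert 63: h=0 -> slot 0
Insert 40: h=5 -> slot 5

Table: [63, 85, None, 80, None, 40, None]


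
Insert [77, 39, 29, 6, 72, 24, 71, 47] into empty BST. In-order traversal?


Insert 77: root
Insert 39: L from 77
Insert 29: L from 77 -> L from 39
Insert 6: L from 77 -> L from 39 -> L from 29
Insert 72: L from 77 -> R from 39
Insert 24: L from 77 -> L from 39 -> L from 29 -> R from 6
Insert 71: L from 77 -> R from 39 -> L from 72
Insert 47: L from 77 -> R from 39 -> L from 72 -> L from 71

In-order: [6, 24, 29, 39, 47, 71, 72, 77]


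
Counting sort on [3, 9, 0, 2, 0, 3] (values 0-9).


Input: [3, 9, 0, 2, 0, 3]
Counts: [2, 0, 1, 2, 0, 0, 0, 0, 0, 1]

Sorted: [0, 0, 2, 3, 3, 9]


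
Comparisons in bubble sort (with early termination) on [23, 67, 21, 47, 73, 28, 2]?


Algorithm: bubble sort (with early termination)
Input: [23, 67, 21, 47, 73, 28, 2]
Sorted: [2, 21, 23, 28, 47, 67, 73]

21


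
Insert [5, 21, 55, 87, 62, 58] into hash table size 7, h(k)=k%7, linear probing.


Insert 5: h=5 -> slot 5
Insert 21: h=0 -> slot 0
Insert 55: h=6 -> slot 6
Insert 87: h=3 -> slot 3
Insert 62: h=6, 2 probes -> slot 1
Insert 58: h=2 -> slot 2

Table: [21, 62, 58, 87, None, 5, 55]


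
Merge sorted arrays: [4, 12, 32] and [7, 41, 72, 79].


Take 4 from A
Take 7 from B
Take 12 from A
Take 32 from A

Merged: [4, 7, 12, 32, 41, 72, 79]


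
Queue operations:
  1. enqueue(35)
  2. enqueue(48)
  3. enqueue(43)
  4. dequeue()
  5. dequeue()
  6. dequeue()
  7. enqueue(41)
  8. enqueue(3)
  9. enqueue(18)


enqueue(35) -> [35]
enqueue(48) -> [35, 48]
enqueue(43) -> [35, 48, 43]
dequeue()->35, [48, 43]
dequeue()->48, [43]
dequeue()->43, []
enqueue(41) -> [41]
enqueue(3) -> [41, 3]
enqueue(18) -> [41, 3, 18]

Final queue: [41, 3, 18]


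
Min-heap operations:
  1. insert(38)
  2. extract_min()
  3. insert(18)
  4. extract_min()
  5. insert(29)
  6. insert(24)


insert(38) -> [38]
extract_min()->38, []
insert(18) -> [18]
extract_min()->18, []
insert(29) -> [29]
insert(24) -> [24, 29]

Final heap: [24, 29]


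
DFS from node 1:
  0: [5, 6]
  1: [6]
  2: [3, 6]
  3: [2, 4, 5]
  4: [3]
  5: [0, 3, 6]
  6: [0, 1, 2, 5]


Visit 1, push [6]
Visit 6, push [5, 2, 0]
Visit 0, push [5]
Visit 5, push [3]
Visit 3, push [4, 2]
Visit 2, push []
Visit 4, push []

DFS order: [1, 6, 0, 5, 3, 2, 4]


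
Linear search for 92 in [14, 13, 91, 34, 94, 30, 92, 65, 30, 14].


i=0: 14!=92
i=1: 13!=92
i=2: 91!=92
i=3: 34!=92
i=4: 94!=92
i=5: 30!=92
i=6: 92==92 found!

Found at 6, 7 comps


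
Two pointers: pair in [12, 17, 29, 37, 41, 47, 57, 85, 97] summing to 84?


lo=0(12)+hi=8(97)=109
lo=0(12)+hi=7(85)=97
lo=0(12)+hi=6(57)=69
lo=1(17)+hi=6(57)=74
lo=2(29)+hi=6(57)=86
lo=2(29)+hi=5(47)=76
lo=3(37)+hi=5(47)=84

Yes: 37+47=84


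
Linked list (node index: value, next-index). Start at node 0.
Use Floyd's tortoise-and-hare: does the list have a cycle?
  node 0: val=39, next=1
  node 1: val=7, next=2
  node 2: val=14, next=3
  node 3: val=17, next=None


Floyd's tortoise (slow, +1) and hare (fast, +2):
  init: slow=0, fast=0
  step 1: slow=1, fast=2
  step 2: fast 2->3->None, no cycle

Cycle: no


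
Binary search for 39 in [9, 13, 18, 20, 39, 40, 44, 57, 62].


Step 1: lo=0, hi=8, mid=4, val=39

Found at index 4


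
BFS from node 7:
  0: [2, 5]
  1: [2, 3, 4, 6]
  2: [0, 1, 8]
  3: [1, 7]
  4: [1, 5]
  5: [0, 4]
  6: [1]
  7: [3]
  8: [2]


Visit 7, enqueue [3]
Visit 3, enqueue [1]
Visit 1, enqueue [2, 4, 6]
Visit 2, enqueue [0, 8]
Visit 4, enqueue [5]
Visit 6, enqueue []
Visit 0, enqueue []
Visit 8, enqueue []
Visit 5, enqueue []

BFS order: [7, 3, 1, 2, 4, 6, 0, 8, 5]


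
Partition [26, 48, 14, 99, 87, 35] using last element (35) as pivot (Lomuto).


Pivot: 35
  26 <= 35: advance i (no swap)
  14 <= 35: swap -> [26, 14, 48, 99, 87, 35]
Place pivot at 2: [26, 14, 35, 99, 87, 48]

Partitioned: [26, 14, 35, 99, 87, 48]


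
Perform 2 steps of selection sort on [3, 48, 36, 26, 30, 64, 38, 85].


Initial: [3, 48, 36, 26, 30, 64, 38, 85]
Step 1: min=3 at 0
  Swap: [3, 48, 36, 26, 30, 64, 38, 85]
Step 2: min=26 at 3
  Swap: [3, 26, 36, 48, 30, 64, 38, 85]

After 2 steps: [3, 26, 36, 48, 30, 64, 38, 85]


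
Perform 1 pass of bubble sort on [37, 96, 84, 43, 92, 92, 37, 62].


Initial: [37, 96, 84, 43, 92, 92, 37, 62]
Pass 1: [37, 84, 43, 92, 92, 37, 62, 96] (6 swaps)

After 1 pass: [37, 84, 43, 92, 92, 37, 62, 96]


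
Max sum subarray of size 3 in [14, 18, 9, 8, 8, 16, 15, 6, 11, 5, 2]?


[0:3]: 41
[1:4]: 35
[2:5]: 25
[3:6]: 32
[4:7]: 39
[5:8]: 37
[6:9]: 32
[7:10]: 22
[8:11]: 18

Max: 41 at [0:3]


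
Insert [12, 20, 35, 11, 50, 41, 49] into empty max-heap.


Insert 12: [12]
Insert 20: [20, 12]
Insert 35: [35, 12, 20]
Insert 11: [35, 12, 20, 11]
Insert 50: [50, 35, 20, 11, 12]
Insert 41: [50, 35, 41, 11, 12, 20]
Insert 49: [50, 35, 49, 11, 12, 20, 41]

Final heap: [50, 35, 49, 11, 12, 20, 41]


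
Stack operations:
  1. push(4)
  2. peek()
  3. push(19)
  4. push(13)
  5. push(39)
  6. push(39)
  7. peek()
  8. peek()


push(4) -> [4]
peek()->4
push(19) -> [4, 19]
push(13) -> [4, 19, 13]
push(39) -> [4, 19, 13, 39]
push(39) -> [4, 19, 13, 39, 39]
peek()->39
peek()->39

Final stack: [4, 19, 13, 39, 39]


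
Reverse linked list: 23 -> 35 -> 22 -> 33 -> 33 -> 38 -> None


Step 1: curr=23, set curr.next=prev(None) | reversed so far: 23
Step 2: curr=35, set curr.next=prev(23) | reversed so far: 35 -> 23
Step 3: curr=22, set curr.next=prev(35) | reversed so far: 22 -> 35 -> 23
Step 4: curr=33, set curr.next=prev(22) | reversed so far: 33 -> 22 -> 35 -> 23
Step 5: curr=33, set curr.next=prev(33) | reversed so far: 33 -> 33 -> 22 -> 35 -> 23
Step 6: curr=38, set curr.next=prev(33) | reversed so far: 38 -> 33 -> 33 -> 22 -> 35 -> 23

38 -> 33 -> 33 -> 22 -> 35 -> 23 -> None


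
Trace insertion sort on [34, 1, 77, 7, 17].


Initial: [34, 1, 77, 7, 17]
Insert 1: [1, 34, 77, 7, 17]
Insert 77: [1, 34, 77, 7, 17]
Insert 7: [1, 7, 34, 77, 17]
Insert 17: [1, 7, 17, 34, 77]

Sorted: [1, 7, 17, 34, 77]


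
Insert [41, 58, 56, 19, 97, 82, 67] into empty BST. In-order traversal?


Insert 41: root
Insert 58: R from 41
Insert 56: R from 41 -> L from 58
Insert 19: L from 41
Insert 97: R from 41 -> R from 58
Insert 82: R from 41 -> R from 58 -> L from 97
Insert 67: R from 41 -> R from 58 -> L from 97 -> L from 82

In-order: [19, 41, 56, 58, 67, 82, 97]


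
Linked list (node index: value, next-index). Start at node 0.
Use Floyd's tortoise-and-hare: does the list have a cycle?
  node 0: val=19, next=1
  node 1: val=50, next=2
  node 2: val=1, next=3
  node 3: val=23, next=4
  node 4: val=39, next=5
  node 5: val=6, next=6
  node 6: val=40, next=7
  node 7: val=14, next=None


Floyd's tortoise (slow, +1) and hare (fast, +2):
  init: slow=0, fast=0
  step 1: slow=1, fast=2
  step 2: slow=2, fast=4
  step 3: slow=3, fast=6
  step 4: fast 6->7->None, no cycle

Cycle: no


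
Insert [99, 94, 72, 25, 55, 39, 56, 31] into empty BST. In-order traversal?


Insert 99: root
Insert 94: L from 99
Insert 72: L from 99 -> L from 94
Insert 25: L from 99 -> L from 94 -> L from 72
Insert 55: L from 99 -> L from 94 -> L from 72 -> R from 25
Insert 39: L from 99 -> L from 94 -> L from 72 -> R from 25 -> L from 55
Insert 56: L from 99 -> L from 94 -> L from 72 -> R from 25 -> R from 55
Insert 31: L from 99 -> L from 94 -> L from 72 -> R from 25 -> L from 55 -> L from 39

In-order: [25, 31, 39, 55, 56, 72, 94, 99]


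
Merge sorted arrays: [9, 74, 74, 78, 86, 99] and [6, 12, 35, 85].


Take 6 from B
Take 9 from A
Take 12 from B
Take 35 from B
Take 74 from A
Take 74 from A
Take 78 from A
Take 85 from B

Merged: [6, 9, 12, 35, 74, 74, 78, 85, 86, 99]


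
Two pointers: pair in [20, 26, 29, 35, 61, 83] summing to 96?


lo=0(20)+hi=5(83)=103
lo=0(20)+hi=4(61)=81
lo=1(26)+hi=4(61)=87
lo=2(29)+hi=4(61)=90
lo=3(35)+hi=4(61)=96

Yes: 35+61=96


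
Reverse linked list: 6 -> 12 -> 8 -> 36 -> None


Step 1: curr=6, set curr.next=prev(None) | reversed so far: 6
Step 2: curr=12, set curr.next=prev(6) | reversed so far: 12 -> 6
Step 3: curr=8, set curr.next=prev(12) | reversed so far: 8 -> 12 -> 6
Step 4: curr=36, set curr.next=prev(8) | reversed so far: 36 -> 8 -> 12 -> 6

36 -> 8 -> 12 -> 6 -> None


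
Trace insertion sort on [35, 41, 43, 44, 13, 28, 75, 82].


Initial: [35, 41, 43, 44, 13, 28, 75, 82]
Insert 41: [35, 41, 43, 44, 13, 28, 75, 82]
Insert 43: [35, 41, 43, 44, 13, 28, 75, 82]
Insert 44: [35, 41, 43, 44, 13, 28, 75, 82]
Insert 13: [13, 35, 41, 43, 44, 28, 75, 82]
Insert 28: [13, 28, 35, 41, 43, 44, 75, 82]
Insert 75: [13, 28, 35, 41, 43, 44, 75, 82]
Insert 82: [13, 28, 35, 41, 43, 44, 75, 82]

Sorted: [13, 28, 35, 41, 43, 44, 75, 82]


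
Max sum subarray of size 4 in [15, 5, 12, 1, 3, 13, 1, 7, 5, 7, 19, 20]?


[0:4]: 33
[1:5]: 21
[2:6]: 29
[3:7]: 18
[4:8]: 24
[5:9]: 26
[6:10]: 20
[7:11]: 38
[8:12]: 51

Max: 51 at [8:12]


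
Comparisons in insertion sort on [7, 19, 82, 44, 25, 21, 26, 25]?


Algorithm: insertion sort
Input: [7, 19, 82, 44, 25, 21, 26, 25]
Sorted: [7, 19, 21, 25, 25, 26, 44, 82]

18


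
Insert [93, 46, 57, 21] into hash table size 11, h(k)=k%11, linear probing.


Insert 93: h=5 -> slot 5
Insert 46: h=2 -> slot 2
Insert 57: h=2, 1 probes -> slot 3
Insert 21: h=10 -> slot 10

Table: [None, None, 46, 57, None, 93, None, None, None, None, 21]


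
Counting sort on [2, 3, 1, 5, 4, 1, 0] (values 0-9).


Input: [2, 3, 1, 5, 4, 1, 0]
Counts: [1, 2, 1, 1, 1, 1, 0, 0, 0, 0]

Sorted: [0, 1, 1, 2, 3, 4, 5]


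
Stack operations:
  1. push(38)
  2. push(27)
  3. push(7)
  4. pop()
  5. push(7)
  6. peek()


push(38) -> [38]
push(27) -> [38, 27]
push(7) -> [38, 27, 7]
pop()->7, [38, 27]
push(7) -> [38, 27, 7]
peek()->7

Final stack: [38, 27, 7]


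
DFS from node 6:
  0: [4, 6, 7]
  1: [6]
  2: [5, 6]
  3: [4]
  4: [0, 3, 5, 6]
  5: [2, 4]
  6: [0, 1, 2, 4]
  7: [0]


Visit 6, push [4, 2, 1, 0]
Visit 0, push [7, 4]
Visit 4, push [5, 3]
Visit 3, push []
Visit 5, push [2]
Visit 2, push []
Visit 7, push []
Visit 1, push []

DFS order: [6, 0, 4, 3, 5, 2, 7, 1]


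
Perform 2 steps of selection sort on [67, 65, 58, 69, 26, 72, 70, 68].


Initial: [67, 65, 58, 69, 26, 72, 70, 68]
Step 1: min=26 at 4
  Swap: [26, 65, 58, 69, 67, 72, 70, 68]
Step 2: min=58 at 2
  Swap: [26, 58, 65, 69, 67, 72, 70, 68]

After 2 steps: [26, 58, 65, 69, 67, 72, 70, 68]


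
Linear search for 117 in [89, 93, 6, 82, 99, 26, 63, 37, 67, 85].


i=0: 89!=117
i=1: 93!=117
i=2: 6!=117
i=3: 82!=117
i=4: 99!=117
i=5: 26!=117
i=6: 63!=117
i=7: 37!=117
i=8: 67!=117
i=9: 85!=117

Not found, 10 comps


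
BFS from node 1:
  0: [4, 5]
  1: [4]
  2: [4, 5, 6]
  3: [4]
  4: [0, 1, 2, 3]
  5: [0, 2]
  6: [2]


Visit 1, enqueue [4]
Visit 4, enqueue [0, 2, 3]
Visit 0, enqueue [5]
Visit 2, enqueue [6]
Visit 3, enqueue []
Visit 5, enqueue []
Visit 6, enqueue []

BFS order: [1, 4, 0, 2, 3, 5, 6]


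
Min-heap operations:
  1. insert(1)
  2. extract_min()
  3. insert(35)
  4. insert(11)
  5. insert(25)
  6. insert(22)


insert(1) -> [1]
extract_min()->1, []
insert(35) -> [35]
insert(11) -> [11, 35]
insert(25) -> [11, 35, 25]
insert(22) -> [11, 22, 25, 35]

Final heap: [11, 22, 25, 35]


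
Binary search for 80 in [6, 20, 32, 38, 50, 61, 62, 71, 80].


Step 1: lo=0, hi=8, mid=4, val=50
Step 2: lo=5, hi=8, mid=6, val=62
Step 3: lo=7, hi=8, mid=7, val=71
Step 4: lo=8, hi=8, mid=8, val=80

Found at index 8


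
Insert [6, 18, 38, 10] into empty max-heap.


Insert 6: [6]
Insert 18: [18, 6]
Insert 38: [38, 6, 18]
Insert 10: [38, 10, 18, 6]

Final heap: [38, 10, 18, 6]


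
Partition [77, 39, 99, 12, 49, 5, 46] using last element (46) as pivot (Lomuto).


Pivot: 46
  39 <= 46: swap -> [39, 77, 99, 12, 49, 5, 46]
  12 <= 46: swap -> [39, 12, 99, 77, 49, 5, 46]
  5 <= 46: swap -> [39, 12, 5, 77, 49, 99, 46]
Place pivot at 3: [39, 12, 5, 46, 49, 99, 77]

Partitioned: [39, 12, 5, 46, 49, 99, 77]


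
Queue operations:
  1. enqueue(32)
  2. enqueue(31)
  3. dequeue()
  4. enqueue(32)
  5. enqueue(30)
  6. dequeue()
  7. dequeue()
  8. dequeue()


enqueue(32) -> [32]
enqueue(31) -> [32, 31]
dequeue()->32, [31]
enqueue(32) -> [31, 32]
enqueue(30) -> [31, 32, 30]
dequeue()->31, [32, 30]
dequeue()->32, [30]
dequeue()->30, []

Final queue: []


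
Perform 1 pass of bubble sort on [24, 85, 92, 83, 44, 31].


Initial: [24, 85, 92, 83, 44, 31]
Pass 1: [24, 85, 83, 44, 31, 92] (3 swaps)

After 1 pass: [24, 85, 83, 44, 31, 92]


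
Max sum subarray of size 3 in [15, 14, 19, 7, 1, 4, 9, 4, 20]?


[0:3]: 48
[1:4]: 40
[2:5]: 27
[3:6]: 12
[4:7]: 14
[5:8]: 17
[6:9]: 33

Max: 48 at [0:3]


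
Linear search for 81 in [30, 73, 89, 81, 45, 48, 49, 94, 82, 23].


i=0: 30!=81
i=1: 73!=81
i=2: 89!=81
i=3: 81==81 found!

Found at 3, 4 comps


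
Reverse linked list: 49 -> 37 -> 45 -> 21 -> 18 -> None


Step 1: curr=49, set curr.next=prev(None) | reversed so far: 49
Step 2: curr=37, set curr.next=prev(49) | reversed so far: 37 -> 49
Step 3: curr=45, set curr.next=prev(37) | reversed so far: 45 -> 37 -> 49
Step 4: curr=21, set curr.next=prev(45) | reversed so far: 21 -> 45 -> 37 -> 49
Step 5: curr=18, set curr.next=prev(21) | reversed so far: 18 -> 21 -> 45 -> 37 -> 49

18 -> 21 -> 45 -> 37 -> 49 -> None


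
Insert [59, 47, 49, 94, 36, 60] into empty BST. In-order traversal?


Insert 59: root
Insert 47: L from 59
Insert 49: L from 59 -> R from 47
Insert 94: R from 59
Insert 36: L from 59 -> L from 47
Insert 60: R from 59 -> L from 94

In-order: [36, 47, 49, 59, 60, 94]


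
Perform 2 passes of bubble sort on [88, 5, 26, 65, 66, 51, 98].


Initial: [88, 5, 26, 65, 66, 51, 98]
Pass 1: [5, 26, 65, 66, 51, 88, 98] (5 swaps)
Pass 2: [5, 26, 65, 51, 66, 88, 98] (1 swaps)

After 2 passes: [5, 26, 65, 51, 66, 88, 98]


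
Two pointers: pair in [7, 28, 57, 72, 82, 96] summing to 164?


lo=0(7)+hi=5(96)=103
lo=1(28)+hi=5(96)=124
lo=2(57)+hi=5(96)=153
lo=3(72)+hi=5(96)=168
lo=3(72)+hi=4(82)=154

No pair found


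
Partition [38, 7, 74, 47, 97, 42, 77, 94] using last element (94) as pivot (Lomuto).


Pivot: 94
  38 <= 94: advance i (no swap)
  7 <= 94: advance i (no swap)
  74 <= 94: advance i (no swap)
  47 <= 94: advance i (no swap)
  42 <= 94: swap -> [38, 7, 74, 47, 42, 97, 77, 94]
  77 <= 94: swap -> [38, 7, 74, 47, 42, 77, 97, 94]
Place pivot at 6: [38, 7, 74, 47, 42, 77, 94, 97]

Partitioned: [38, 7, 74, 47, 42, 77, 94, 97]


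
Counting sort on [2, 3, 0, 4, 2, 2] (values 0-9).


Input: [2, 3, 0, 4, 2, 2]
Counts: [1, 0, 3, 1, 1, 0, 0, 0, 0, 0]

Sorted: [0, 2, 2, 2, 3, 4]


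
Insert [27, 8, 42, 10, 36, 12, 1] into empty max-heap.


Insert 27: [27]
Insert 8: [27, 8]
Insert 42: [42, 8, 27]
Insert 10: [42, 10, 27, 8]
Insert 36: [42, 36, 27, 8, 10]
Insert 12: [42, 36, 27, 8, 10, 12]
Insert 1: [42, 36, 27, 8, 10, 12, 1]

Final heap: [42, 36, 27, 8, 10, 12, 1]


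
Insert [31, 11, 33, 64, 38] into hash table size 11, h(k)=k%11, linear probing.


Insert 31: h=9 -> slot 9
Insert 11: h=0 -> slot 0
Insert 33: h=0, 1 probes -> slot 1
Insert 64: h=9, 1 probes -> slot 10
Insert 38: h=5 -> slot 5

Table: [11, 33, None, None, None, 38, None, None, None, 31, 64]


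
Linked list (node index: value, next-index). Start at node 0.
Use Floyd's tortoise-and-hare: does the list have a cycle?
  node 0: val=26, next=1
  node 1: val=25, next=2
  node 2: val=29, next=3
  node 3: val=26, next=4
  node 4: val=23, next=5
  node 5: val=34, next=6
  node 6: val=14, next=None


Floyd's tortoise (slow, +1) and hare (fast, +2):
  init: slow=0, fast=0
  step 1: slow=1, fast=2
  step 2: slow=2, fast=4
  step 3: slow=3, fast=6
  step 4: fast -> None, no cycle

Cycle: no


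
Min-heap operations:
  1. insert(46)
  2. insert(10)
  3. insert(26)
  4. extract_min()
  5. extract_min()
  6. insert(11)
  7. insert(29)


insert(46) -> [46]
insert(10) -> [10, 46]
insert(26) -> [10, 46, 26]
extract_min()->10, [26, 46]
extract_min()->26, [46]
insert(11) -> [11, 46]
insert(29) -> [11, 46, 29]

Final heap: [11, 46, 29]


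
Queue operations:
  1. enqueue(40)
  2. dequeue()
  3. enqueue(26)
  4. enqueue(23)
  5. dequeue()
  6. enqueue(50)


enqueue(40) -> [40]
dequeue()->40, []
enqueue(26) -> [26]
enqueue(23) -> [26, 23]
dequeue()->26, [23]
enqueue(50) -> [23, 50]

Final queue: [23, 50]


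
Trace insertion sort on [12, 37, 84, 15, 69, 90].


Initial: [12, 37, 84, 15, 69, 90]
Insert 37: [12, 37, 84, 15, 69, 90]
Insert 84: [12, 37, 84, 15, 69, 90]
Insert 15: [12, 15, 37, 84, 69, 90]
Insert 69: [12, 15, 37, 69, 84, 90]
Insert 90: [12, 15, 37, 69, 84, 90]

Sorted: [12, 15, 37, 69, 84, 90]


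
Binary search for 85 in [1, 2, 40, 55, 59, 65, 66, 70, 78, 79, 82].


Step 1: lo=0, hi=10, mid=5, val=65
Step 2: lo=6, hi=10, mid=8, val=78
Step 3: lo=9, hi=10, mid=9, val=79
Step 4: lo=10, hi=10, mid=10, val=82

Not found


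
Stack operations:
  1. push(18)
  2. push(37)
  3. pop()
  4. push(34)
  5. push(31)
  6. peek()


push(18) -> [18]
push(37) -> [18, 37]
pop()->37, [18]
push(34) -> [18, 34]
push(31) -> [18, 34, 31]
peek()->31

Final stack: [18, 34, 31]


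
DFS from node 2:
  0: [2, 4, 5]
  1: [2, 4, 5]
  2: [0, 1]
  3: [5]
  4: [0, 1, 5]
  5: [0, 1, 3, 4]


Visit 2, push [1, 0]
Visit 0, push [5, 4]
Visit 4, push [5, 1]
Visit 1, push [5]
Visit 5, push [3]
Visit 3, push []

DFS order: [2, 0, 4, 1, 5, 3]


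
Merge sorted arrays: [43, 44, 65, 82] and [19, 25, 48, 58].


Take 19 from B
Take 25 from B
Take 43 from A
Take 44 from A
Take 48 from B
Take 58 from B

Merged: [19, 25, 43, 44, 48, 58, 65, 82]


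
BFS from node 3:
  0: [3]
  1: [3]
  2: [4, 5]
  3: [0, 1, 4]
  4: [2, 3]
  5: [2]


Visit 3, enqueue [0, 1, 4]
Visit 0, enqueue []
Visit 1, enqueue []
Visit 4, enqueue [2]
Visit 2, enqueue [5]
Visit 5, enqueue []

BFS order: [3, 0, 1, 4, 2, 5]


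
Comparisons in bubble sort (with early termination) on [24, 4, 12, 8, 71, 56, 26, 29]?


Algorithm: bubble sort (with early termination)
Input: [24, 4, 12, 8, 71, 56, 26, 29]
Sorted: [4, 8, 12, 24, 26, 29, 56, 71]

18


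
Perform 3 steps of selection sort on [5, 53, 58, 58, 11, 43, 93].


Initial: [5, 53, 58, 58, 11, 43, 93]
Step 1: min=5 at 0
  Swap: [5, 53, 58, 58, 11, 43, 93]
Step 2: min=11 at 4
  Swap: [5, 11, 58, 58, 53, 43, 93]
Step 3: min=43 at 5
  Swap: [5, 11, 43, 58, 53, 58, 93]

After 3 steps: [5, 11, 43, 58, 53, 58, 93]


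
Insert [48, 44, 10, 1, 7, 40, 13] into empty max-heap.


Insert 48: [48]
Insert 44: [48, 44]
Insert 10: [48, 44, 10]
Insert 1: [48, 44, 10, 1]
Insert 7: [48, 44, 10, 1, 7]
Insert 40: [48, 44, 40, 1, 7, 10]
Insert 13: [48, 44, 40, 1, 7, 10, 13]

Final heap: [48, 44, 40, 1, 7, 10, 13]


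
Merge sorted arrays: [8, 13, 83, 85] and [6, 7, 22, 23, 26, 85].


Take 6 from B
Take 7 from B
Take 8 from A
Take 13 from A
Take 22 from B
Take 23 from B
Take 26 from B
Take 83 from A
Take 85 from A

Merged: [6, 7, 8, 13, 22, 23, 26, 83, 85, 85]


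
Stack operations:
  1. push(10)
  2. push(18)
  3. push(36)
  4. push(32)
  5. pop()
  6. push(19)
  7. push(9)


push(10) -> [10]
push(18) -> [10, 18]
push(36) -> [10, 18, 36]
push(32) -> [10, 18, 36, 32]
pop()->32, [10, 18, 36]
push(19) -> [10, 18, 36, 19]
push(9) -> [10, 18, 36, 19, 9]

Final stack: [10, 18, 36, 19, 9]


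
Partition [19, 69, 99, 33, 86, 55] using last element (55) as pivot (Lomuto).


Pivot: 55
  19 <= 55: advance i (no swap)
  33 <= 55: swap -> [19, 33, 99, 69, 86, 55]
Place pivot at 2: [19, 33, 55, 69, 86, 99]

Partitioned: [19, 33, 55, 69, 86, 99]


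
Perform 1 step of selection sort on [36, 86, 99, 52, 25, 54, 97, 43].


Initial: [36, 86, 99, 52, 25, 54, 97, 43]
Step 1: min=25 at 4
  Swap: [25, 86, 99, 52, 36, 54, 97, 43]

After 1 step: [25, 86, 99, 52, 36, 54, 97, 43]


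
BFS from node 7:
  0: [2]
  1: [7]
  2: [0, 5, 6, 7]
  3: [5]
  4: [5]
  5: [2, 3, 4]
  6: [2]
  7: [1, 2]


Visit 7, enqueue [1, 2]
Visit 1, enqueue []
Visit 2, enqueue [0, 5, 6]
Visit 0, enqueue []
Visit 5, enqueue [3, 4]
Visit 6, enqueue []
Visit 3, enqueue []
Visit 4, enqueue []

BFS order: [7, 1, 2, 0, 5, 6, 3, 4]


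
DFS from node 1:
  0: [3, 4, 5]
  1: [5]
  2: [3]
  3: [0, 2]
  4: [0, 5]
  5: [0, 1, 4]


Visit 1, push [5]
Visit 5, push [4, 0]
Visit 0, push [4, 3]
Visit 3, push [2]
Visit 2, push []
Visit 4, push []

DFS order: [1, 5, 0, 3, 2, 4]


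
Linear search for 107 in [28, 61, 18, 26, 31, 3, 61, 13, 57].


i=0: 28!=107
i=1: 61!=107
i=2: 18!=107
i=3: 26!=107
i=4: 31!=107
i=5: 3!=107
i=6: 61!=107
i=7: 13!=107
i=8: 57!=107

Not found, 9 comps


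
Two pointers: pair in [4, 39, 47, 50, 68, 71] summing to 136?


lo=0(4)+hi=5(71)=75
lo=1(39)+hi=5(71)=110
lo=2(47)+hi=5(71)=118
lo=3(50)+hi=5(71)=121
lo=4(68)+hi=5(71)=139

No pair found


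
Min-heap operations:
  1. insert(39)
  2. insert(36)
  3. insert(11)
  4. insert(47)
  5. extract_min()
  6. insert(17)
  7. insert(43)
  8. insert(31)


insert(39) -> [39]
insert(36) -> [36, 39]
insert(11) -> [11, 39, 36]
insert(47) -> [11, 39, 36, 47]
extract_min()->11, [36, 39, 47]
insert(17) -> [17, 36, 47, 39]
insert(43) -> [17, 36, 47, 39, 43]
insert(31) -> [17, 36, 31, 39, 43, 47]

Final heap: [17, 36, 31, 39, 43, 47]


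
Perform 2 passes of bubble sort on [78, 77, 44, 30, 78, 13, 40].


Initial: [78, 77, 44, 30, 78, 13, 40]
Pass 1: [77, 44, 30, 78, 13, 40, 78] (5 swaps)
Pass 2: [44, 30, 77, 13, 40, 78, 78] (4 swaps)

After 2 passes: [44, 30, 77, 13, 40, 78, 78]


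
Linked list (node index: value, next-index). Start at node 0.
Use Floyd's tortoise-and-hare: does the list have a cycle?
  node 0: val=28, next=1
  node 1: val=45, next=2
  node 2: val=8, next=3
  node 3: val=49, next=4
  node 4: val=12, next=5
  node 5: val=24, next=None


Floyd's tortoise (slow, +1) and hare (fast, +2):
  init: slow=0, fast=0
  step 1: slow=1, fast=2
  step 2: slow=2, fast=4
  step 3: fast 4->5->None, no cycle

Cycle: no


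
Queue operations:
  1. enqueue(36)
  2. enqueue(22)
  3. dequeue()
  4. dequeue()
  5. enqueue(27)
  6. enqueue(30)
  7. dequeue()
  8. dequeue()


enqueue(36) -> [36]
enqueue(22) -> [36, 22]
dequeue()->36, [22]
dequeue()->22, []
enqueue(27) -> [27]
enqueue(30) -> [27, 30]
dequeue()->27, [30]
dequeue()->30, []

Final queue: []


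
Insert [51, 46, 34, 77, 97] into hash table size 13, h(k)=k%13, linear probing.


Insert 51: h=12 -> slot 12
Insert 46: h=7 -> slot 7
Insert 34: h=8 -> slot 8
Insert 77: h=12, 1 probes -> slot 0
Insert 97: h=6 -> slot 6

Table: [77, None, None, None, None, None, 97, 46, 34, None, None, None, 51]


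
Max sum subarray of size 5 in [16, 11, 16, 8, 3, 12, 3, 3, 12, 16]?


[0:5]: 54
[1:6]: 50
[2:7]: 42
[3:8]: 29
[4:9]: 33
[5:10]: 46

Max: 54 at [0:5]


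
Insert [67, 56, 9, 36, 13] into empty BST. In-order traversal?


Insert 67: root
Insert 56: L from 67
Insert 9: L from 67 -> L from 56
Insert 36: L from 67 -> L from 56 -> R from 9
Insert 13: L from 67 -> L from 56 -> R from 9 -> L from 36

In-order: [9, 13, 36, 56, 67]


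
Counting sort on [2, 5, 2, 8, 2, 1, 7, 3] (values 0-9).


Input: [2, 5, 2, 8, 2, 1, 7, 3]
Counts: [0, 1, 3, 1, 0, 1, 0, 1, 1, 0]

Sorted: [1, 2, 2, 2, 3, 5, 7, 8]


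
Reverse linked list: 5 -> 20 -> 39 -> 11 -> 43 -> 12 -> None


Step 1: curr=5, set curr.next=prev(None) | reversed so far: 5
Step 2: curr=20, set curr.next=prev(5) | reversed so far: 20 -> 5
Step 3: curr=39, set curr.next=prev(20) | reversed so far: 39 -> 20 -> 5
Step 4: curr=11, set curr.next=prev(39) | reversed so far: 11 -> 39 -> 20 -> 5
Step 5: curr=43, set curr.next=prev(11) | reversed so far: 43 -> 11 -> 39 -> 20 -> 5
Step 6: curr=12, set curr.next=prev(43) | reversed so far: 12 -> 43 -> 11 -> 39 -> 20 -> 5

12 -> 43 -> 11 -> 39 -> 20 -> 5 -> None


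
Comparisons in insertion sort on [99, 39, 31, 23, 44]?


Algorithm: insertion sort
Input: [99, 39, 31, 23, 44]
Sorted: [23, 31, 39, 44, 99]

8


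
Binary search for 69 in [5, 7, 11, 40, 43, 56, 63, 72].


Step 1: lo=0, hi=7, mid=3, val=40
Step 2: lo=4, hi=7, mid=5, val=56
Step 3: lo=6, hi=7, mid=6, val=63
Step 4: lo=7, hi=7, mid=7, val=72

Not found


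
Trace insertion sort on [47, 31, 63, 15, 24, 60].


Initial: [47, 31, 63, 15, 24, 60]
Insert 31: [31, 47, 63, 15, 24, 60]
Insert 63: [31, 47, 63, 15, 24, 60]
Insert 15: [15, 31, 47, 63, 24, 60]
Insert 24: [15, 24, 31, 47, 63, 60]
Insert 60: [15, 24, 31, 47, 60, 63]

Sorted: [15, 24, 31, 47, 60, 63]


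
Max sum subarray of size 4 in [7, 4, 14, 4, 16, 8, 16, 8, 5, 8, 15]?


[0:4]: 29
[1:5]: 38
[2:6]: 42
[3:7]: 44
[4:8]: 48
[5:9]: 37
[6:10]: 37
[7:11]: 36

Max: 48 at [4:8]


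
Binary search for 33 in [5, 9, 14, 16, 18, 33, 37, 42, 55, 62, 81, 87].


Step 1: lo=0, hi=11, mid=5, val=33

Found at index 5


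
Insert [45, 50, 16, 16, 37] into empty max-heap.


Insert 45: [45]
Insert 50: [50, 45]
Insert 16: [50, 45, 16]
Insert 16: [50, 45, 16, 16]
Insert 37: [50, 45, 16, 16, 37]

Final heap: [50, 45, 16, 16, 37]


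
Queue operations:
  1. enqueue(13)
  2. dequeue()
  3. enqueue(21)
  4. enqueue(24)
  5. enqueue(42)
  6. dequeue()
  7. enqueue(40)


enqueue(13) -> [13]
dequeue()->13, []
enqueue(21) -> [21]
enqueue(24) -> [21, 24]
enqueue(42) -> [21, 24, 42]
dequeue()->21, [24, 42]
enqueue(40) -> [24, 42, 40]

Final queue: [24, 42, 40]


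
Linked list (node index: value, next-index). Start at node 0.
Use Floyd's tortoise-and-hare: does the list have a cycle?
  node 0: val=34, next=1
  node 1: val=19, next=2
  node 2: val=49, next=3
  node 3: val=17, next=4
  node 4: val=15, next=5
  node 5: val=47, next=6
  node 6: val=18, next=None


Floyd's tortoise (slow, +1) and hare (fast, +2):
  init: slow=0, fast=0
  step 1: slow=1, fast=2
  step 2: slow=2, fast=4
  step 3: slow=3, fast=6
  step 4: fast -> None, no cycle

Cycle: no


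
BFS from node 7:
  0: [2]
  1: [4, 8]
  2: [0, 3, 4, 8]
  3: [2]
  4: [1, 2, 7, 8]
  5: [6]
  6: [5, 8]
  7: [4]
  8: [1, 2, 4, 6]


Visit 7, enqueue [4]
Visit 4, enqueue [1, 2, 8]
Visit 1, enqueue []
Visit 2, enqueue [0, 3]
Visit 8, enqueue [6]
Visit 0, enqueue []
Visit 3, enqueue []
Visit 6, enqueue [5]
Visit 5, enqueue []

BFS order: [7, 4, 1, 2, 8, 0, 3, 6, 5]


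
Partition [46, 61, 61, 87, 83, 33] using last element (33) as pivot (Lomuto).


Pivot: 33
Place pivot at 0: [33, 61, 61, 87, 83, 46]

Partitioned: [33, 61, 61, 87, 83, 46]


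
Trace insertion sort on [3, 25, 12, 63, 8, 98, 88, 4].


Initial: [3, 25, 12, 63, 8, 98, 88, 4]
Insert 25: [3, 25, 12, 63, 8, 98, 88, 4]
Insert 12: [3, 12, 25, 63, 8, 98, 88, 4]
Insert 63: [3, 12, 25, 63, 8, 98, 88, 4]
Insert 8: [3, 8, 12, 25, 63, 98, 88, 4]
Insert 98: [3, 8, 12, 25, 63, 98, 88, 4]
Insert 88: [3, 8, 12, 25, 63, 88, 98, 4]
Insert 4: [3, 4, 8, 12, 25, 63, 88, 98]

Sorted: [3, 4, 8, 12, 25, 63, 88, 98]


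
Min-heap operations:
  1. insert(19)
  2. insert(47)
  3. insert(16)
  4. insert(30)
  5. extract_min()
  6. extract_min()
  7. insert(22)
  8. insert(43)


insert(19) -> [19]
insert(47) -> [19, 47]
insert(16) -> [16, 47, 19]
insert(30) -> [16, 30, 19, 47]
extract_min()->16, [19, 30, 47]
extract_min()->19, [30, 47]
insert(22) -> [22, 47, 30]
insert(43) -> [22, 43, 30, 47]

Final heap: [22, 43, 30, 47]


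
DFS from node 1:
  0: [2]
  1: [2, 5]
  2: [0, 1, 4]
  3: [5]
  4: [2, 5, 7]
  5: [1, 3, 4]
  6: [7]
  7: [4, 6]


Visit 1, push [5, 2]
Visit 2, push [4, 0]
Visit 0, push []
Visit 4, push [7, 5]
Visit 5, push [3]
Visit 3, push []
Visit 7, push [6]
Visit 6, push []

DFS order: [1, 2, 0, 4, 5, 3, 7, 6]


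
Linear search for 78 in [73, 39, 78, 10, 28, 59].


i=0: 73!=78
i=1: 39!=78
i=2: 78==78 found!

Found at 2, 3 comps


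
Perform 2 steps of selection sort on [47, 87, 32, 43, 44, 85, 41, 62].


Initial: [47, 87, 32, 43, 44, 85, 41, 62]
Step 1: min=32 at 2
  Swap: [32, 87, 47, 43, 44, 85, 41, 62]
Step 2: min=41 at 6
  Swap: [32, 41, 47, 43, 44, 85, 87, 62]

After 2 steps: [32, 41, 47, 43, 44, 85, 87, 62]


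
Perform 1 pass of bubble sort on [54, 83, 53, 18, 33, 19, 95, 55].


Initial: [54, 83, 53, 18, 33, 19, 95, 55]
Pass 1: [54, 53, 18, 33, 19, 83, 55, 95] (5 swaps)

After 1 pass: [54, 53, 18, 33, 19, 83, 55, 95]


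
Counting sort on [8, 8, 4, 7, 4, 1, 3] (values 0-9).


Input: [8, 8, 4, 7, 4, 1, 3]
Counts: [0, 1, 0, 1, 2, 0, 0, 1, 2, 0]

Sorted: [1, 3, 4, 4, 7, 8, 8]


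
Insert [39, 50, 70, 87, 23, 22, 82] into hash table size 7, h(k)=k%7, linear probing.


Insert 39: h=4 -> slot 4
Insert 50: h=1 -> slot 1
Insert 70: h=0 -> slot 0
Insert 87: h=3 -> slot 3
Insert 23: h=2 -> slot 2
Insert 22: h=1, 4 probes -> slot 5
Insert 82: h=5, 1 probes -> slot 6

Table: [70, 50, 23, 87, 39, 22, 82]


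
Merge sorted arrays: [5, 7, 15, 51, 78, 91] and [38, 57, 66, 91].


Take 5 from A
Take 7 from A
Take 15 from A
Take 38 from B
Take 51 from A
Take 57 from B
Take 66 from B
Take 78 from A
Take 91 from A

Merged: [5, 7, 15, 38, 51, 57, 66, 78, 91, 91]


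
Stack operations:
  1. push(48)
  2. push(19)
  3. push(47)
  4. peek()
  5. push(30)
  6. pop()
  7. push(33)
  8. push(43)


push(48) -> [48]
push(19) -> [48, 19]
push(47) -> [48, 19, 47]
peek()->47
push(30) -> [48, 19, 47, 30]
pop()->30, [48, 19, 47]
push(33) -> [48, 19, 47, 33]
push(43) -> [48, 19, 47, 33, 43]

Final stack: [48, 19, 47, 33, 43]


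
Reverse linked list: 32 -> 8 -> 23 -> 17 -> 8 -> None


Step 1: curr=32, set curr.next=prev(None) | reversed so far: 32
Step 2: curr=8, set curr.next=prev(32) | reversed so far: 8 -> 32
Step 3: curr=23, set curr.next=prev(8) | reversed so far: 23 -> 8 -> 32
Step 4: curr=17, set curr.next=prev(23) | reversed so far: 17 -> 23 -> 8 -> 32
Step 5: curr=8, set curr.next=prev(17) | reversed so far: 8 -> 17 -> 23 -> 8 -> 32

8 -> 17 -> 23 -> 8 -> 32 -> None


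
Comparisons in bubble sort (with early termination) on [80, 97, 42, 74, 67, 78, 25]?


Algorithm: bubble sort (with early termination)
Input: [80, 97, 42, 74, 67, 78, 25]
Sorted: [25, 42, 67, 74, 78, 80, 97]

21


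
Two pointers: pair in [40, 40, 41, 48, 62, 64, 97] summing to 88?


lo=0(40)+hi=6(97)=137
lo=0(40)+hi=5(64)=104
lo=0(40)+hi=4(62)=102
lo=0(40)+hi=3(48)=88

Yes: 40+48=88


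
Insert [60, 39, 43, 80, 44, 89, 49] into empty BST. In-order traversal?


Insert 60: root
Insert 39: L from 60
Insert 43: L from 60 -> R from 39
Insert 80: R from 60
Insert 44: L from 60 -> R from 39 -> R from 43
Insert 89: R from 60 -> R from 80
Insert 49: L from 60 -> R from 39 -> R from 43 -> R from 44

In-order: [39, 43, 44, 49, 60, 80, 89]


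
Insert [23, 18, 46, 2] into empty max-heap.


Insert 23: [23]
Insert 18: [23, 18]
Insert 46: [46, 18, 23]
Insert 2: [46, 18, 23, 2]

Final heap: [46, 18, 23, 2]


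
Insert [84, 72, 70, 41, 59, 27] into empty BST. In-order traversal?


Insert 84: root
Insert 72: L from 84
Insert 70: L from 84 -> L from 72
Insert 41: L from 84 -> L from 72 -> L from 70
Insert 59: L from 84 -> L from 72 -> L from 70 -> R from 41
Insert 27: L from 84 -> L from 72 -> L from 70 -> L from 41

In-order: [27, 41, 59, 70, 72, 84]


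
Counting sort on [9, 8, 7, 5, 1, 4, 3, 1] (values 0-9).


Input: [9, 8, 7, 5, 1, 4, 3, 1]
Counts: [0, 2, 0, 1, 1, 1, 0, 1, 1, 1]

Sorted: [1, 1, 3, 4, 5, 7, 8, 9]


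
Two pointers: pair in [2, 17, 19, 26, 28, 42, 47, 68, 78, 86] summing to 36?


lo=0(2)+hi=9(86)=88
lo=0(2)+hi=8(78)=80
lo=0(2)+hi=7(68)=70
lo=0(2)+hi=6(47)=49
lo=0(2)+hi=5(42)=44
lo=0(2)+hi=4(28)=30
lo=1(17)+hi=4(28)=45
lo=1(17)+hi=3(26)=43
lo=1(17)+hi=2(19)=36

Yes: 17+19=36


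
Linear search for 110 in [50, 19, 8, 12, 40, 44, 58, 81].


i=0: 50!=110
i=1: 19!=110
i=2: 8!=110
i=3: 12!=110
i=4: 40!=110
i=5: 44!=110
i=6: 58!=110
i=7: 81!=110

Not found, 8 comps


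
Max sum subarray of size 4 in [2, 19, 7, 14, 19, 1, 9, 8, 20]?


[0:4]: 42
[1:5]: 59
[2:6]: 41
[3:7]: 43
[4:8]: 37
[5:9]: 38

Max: 59 at [1:5]


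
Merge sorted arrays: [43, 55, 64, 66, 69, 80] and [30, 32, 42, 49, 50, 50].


Take 30 from B
Take 32 from B
Take 42 from B
Take 43 from A
Take 49 from B
Take 50 from B
Take 50 from B

Merged: [30, 32, 42, 43, 49, 50, 50, 55, 64, 66, 69, 80]
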